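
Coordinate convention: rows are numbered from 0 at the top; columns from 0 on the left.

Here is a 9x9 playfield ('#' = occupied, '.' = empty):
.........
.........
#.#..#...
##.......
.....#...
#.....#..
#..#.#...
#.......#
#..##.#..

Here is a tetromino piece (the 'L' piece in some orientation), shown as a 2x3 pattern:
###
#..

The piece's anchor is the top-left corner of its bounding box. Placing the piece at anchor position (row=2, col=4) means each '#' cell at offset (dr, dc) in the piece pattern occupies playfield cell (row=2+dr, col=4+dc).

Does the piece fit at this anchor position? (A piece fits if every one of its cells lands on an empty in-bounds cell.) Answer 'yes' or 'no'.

Check each piece cell at anchor (2, 4):
  offset (0,0) -> (2,4): empty -> OK
  offset (0,1) -> (2,5): occupied ('#') -> FAIL
  offset (0,2) -> (2,6): empty -> OK
  offset (1,0) -> (3,4): empty -> OK
All cells valid: no

Answer: no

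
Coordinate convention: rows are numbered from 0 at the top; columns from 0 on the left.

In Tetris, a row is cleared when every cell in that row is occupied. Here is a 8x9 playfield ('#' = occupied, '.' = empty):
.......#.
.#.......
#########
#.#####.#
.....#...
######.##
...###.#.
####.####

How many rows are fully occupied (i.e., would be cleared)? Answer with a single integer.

Check each row:
  row 0: 8 empty cells -> not full
  row 1: 8 empty cells -> not full
  row 2: 0 empty cells -> FULL (clear)
  row 3: 2 empty cells -> not full
  row 4: 8 empty cells -> not full
  row 5: 1 empty cell -> not full
  row 6: 5 empty cells -> not full
  row 7: 1 empty cell -> not full
Total rows cleared: 1

Answer: 1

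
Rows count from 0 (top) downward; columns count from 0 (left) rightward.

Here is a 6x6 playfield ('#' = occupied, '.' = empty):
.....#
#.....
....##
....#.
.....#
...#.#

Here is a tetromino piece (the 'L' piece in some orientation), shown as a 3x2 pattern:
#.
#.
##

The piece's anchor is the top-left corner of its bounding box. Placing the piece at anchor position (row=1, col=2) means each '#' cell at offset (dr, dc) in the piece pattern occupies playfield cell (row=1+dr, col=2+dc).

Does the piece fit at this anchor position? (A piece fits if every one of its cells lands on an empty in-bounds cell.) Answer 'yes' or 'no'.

Check each piece cell at anchor (1, 2):
  offset (0,0) -> (1,2): empty -> OK
  offset (1,0) -> (2,2): empty -> OK
  offset (2,0) -> (3,2): empty -> OK
  offset (2,1) -> (3,3): empty -> OK
All cells valid: yes

Answer: yes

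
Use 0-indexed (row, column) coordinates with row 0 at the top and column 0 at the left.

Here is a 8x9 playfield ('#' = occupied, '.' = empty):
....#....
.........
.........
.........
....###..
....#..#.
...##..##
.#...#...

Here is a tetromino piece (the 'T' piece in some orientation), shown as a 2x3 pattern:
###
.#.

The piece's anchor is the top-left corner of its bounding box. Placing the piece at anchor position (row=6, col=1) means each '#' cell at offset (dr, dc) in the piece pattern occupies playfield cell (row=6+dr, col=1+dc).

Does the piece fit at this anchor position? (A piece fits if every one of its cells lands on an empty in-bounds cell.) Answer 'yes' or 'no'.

Check each piece cell at anchor (6, 1):
  offset (0,0) -> (6,1): empty -> OK
  offset (0,1) -> (6,2): empty -> OK
  offset (0,2) -> (6,3): occupied ('#') -> FAIL
  offset (1,1) -> (7,2): empty -> OK
All cells valid: no

Answer: no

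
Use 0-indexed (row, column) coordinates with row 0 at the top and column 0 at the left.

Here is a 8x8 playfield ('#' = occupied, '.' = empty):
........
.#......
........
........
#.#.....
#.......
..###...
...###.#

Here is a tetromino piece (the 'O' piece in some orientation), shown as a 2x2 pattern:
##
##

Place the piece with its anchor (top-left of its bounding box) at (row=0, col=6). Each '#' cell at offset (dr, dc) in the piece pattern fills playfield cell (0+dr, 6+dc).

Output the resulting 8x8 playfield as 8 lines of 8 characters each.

Answer: ......##
.#....##
........
........
#.#.....
#.......
..###...
...###.#

Derivation:
Fill (0+0,6+0) = (0,6)
Fill (0+0,6+1) = (0,7)
Fill (0+1,6+0) = (1,6)
Fill (0+1,6+1) = (1,7)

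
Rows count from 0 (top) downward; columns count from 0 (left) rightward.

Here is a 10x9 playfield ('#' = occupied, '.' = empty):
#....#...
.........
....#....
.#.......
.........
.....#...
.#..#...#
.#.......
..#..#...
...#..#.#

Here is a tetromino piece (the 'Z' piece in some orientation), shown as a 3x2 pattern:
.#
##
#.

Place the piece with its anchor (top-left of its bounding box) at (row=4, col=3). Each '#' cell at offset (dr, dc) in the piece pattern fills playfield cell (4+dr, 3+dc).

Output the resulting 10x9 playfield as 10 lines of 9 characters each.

Fill (4+0,3+1) = (4,4)
Fill (4+1,3+0) = (5,3)
Fill (4+1,3+1) = (5,4)
Fill (4+2,3+0) = (6,3)

Answer: #....#...
.........
....#....
.#.......
....#....
...###...
.#.##...#
.#.......
..#..#...
...#..#.#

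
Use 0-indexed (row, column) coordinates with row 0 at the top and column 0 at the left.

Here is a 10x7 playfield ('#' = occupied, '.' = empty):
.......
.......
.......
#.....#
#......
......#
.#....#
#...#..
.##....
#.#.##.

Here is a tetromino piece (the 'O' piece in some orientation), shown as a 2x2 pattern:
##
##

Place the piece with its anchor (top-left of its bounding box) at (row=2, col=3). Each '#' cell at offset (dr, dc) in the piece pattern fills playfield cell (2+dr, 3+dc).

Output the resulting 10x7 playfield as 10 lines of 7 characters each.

Fill (2+0,3+0) = (2,3)
Fill (2+0,3+1) = (2,4)
Fill (2+1,3+0) = (3,3)
Fill (2+1,3+1) = (3,4)

Answer: .......
.......
...##..
#..##.#
#......
......#
.#....#
#...#..
.##....
#.#.##.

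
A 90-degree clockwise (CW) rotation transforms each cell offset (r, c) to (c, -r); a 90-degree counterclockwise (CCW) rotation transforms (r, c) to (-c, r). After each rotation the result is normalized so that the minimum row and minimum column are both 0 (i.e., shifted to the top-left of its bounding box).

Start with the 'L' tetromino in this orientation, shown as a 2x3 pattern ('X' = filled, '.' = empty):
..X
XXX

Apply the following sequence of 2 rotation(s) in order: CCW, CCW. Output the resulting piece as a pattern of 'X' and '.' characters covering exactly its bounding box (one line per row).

Start:
..X
XXX
After rotation 1 (CCW):
XX
.X
.X
After rotation 2 (CCW):
XXX
X..

Answer: XXX
X..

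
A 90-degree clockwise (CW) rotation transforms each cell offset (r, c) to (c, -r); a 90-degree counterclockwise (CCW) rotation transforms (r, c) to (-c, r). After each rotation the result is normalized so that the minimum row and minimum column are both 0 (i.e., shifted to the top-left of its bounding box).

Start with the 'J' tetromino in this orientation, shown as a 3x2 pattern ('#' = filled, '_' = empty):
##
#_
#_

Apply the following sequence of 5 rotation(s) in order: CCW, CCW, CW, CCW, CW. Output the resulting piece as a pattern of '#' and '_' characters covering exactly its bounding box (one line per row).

Answer: #__
###

Derivation:
Start:
##
#_
#_
After rotation 1 (CCW):
#__
###
After rotation 2 (CCW):
_#
_#
##
After rotation 3 (CW):
#__
###
After rotation 4 (CCW):
_#
_#
##
After rotation 5 (CW):
#__
###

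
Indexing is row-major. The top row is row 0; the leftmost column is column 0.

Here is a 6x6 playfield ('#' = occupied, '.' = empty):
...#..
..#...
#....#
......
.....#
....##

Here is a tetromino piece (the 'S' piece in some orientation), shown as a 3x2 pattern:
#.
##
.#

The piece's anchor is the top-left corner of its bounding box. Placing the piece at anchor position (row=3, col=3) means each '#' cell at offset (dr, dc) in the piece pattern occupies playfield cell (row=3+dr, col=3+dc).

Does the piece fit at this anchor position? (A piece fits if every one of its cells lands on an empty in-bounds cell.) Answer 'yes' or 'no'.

Check each piece cell at anchor (3, 3):
  offset (0,0) -> (3,3): empty -> OK
  offset (1,0) -> (4,3): empty -> OK
  offset (1,1) -> (4,4): empty -> OK
  offset (2,1) -> (5,4): occupied ('#') -> FAIL
All cells valid: no

Answer: no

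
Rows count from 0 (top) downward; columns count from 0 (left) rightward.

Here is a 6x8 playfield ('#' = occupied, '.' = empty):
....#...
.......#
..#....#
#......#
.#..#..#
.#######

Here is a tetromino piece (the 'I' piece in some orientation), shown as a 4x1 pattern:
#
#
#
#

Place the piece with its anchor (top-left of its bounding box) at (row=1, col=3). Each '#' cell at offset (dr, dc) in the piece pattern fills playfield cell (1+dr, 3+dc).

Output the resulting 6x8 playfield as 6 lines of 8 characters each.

Fill (1+0,3+0) = (1,3)
Fill (1+1,3+0) = (2,3)
Fill (1+2,3+0) = (3,3)
Fill (1+3,3+0) = (4,3)

Answer: ....#...
...#...#
..##...#
#..#...#
.#.##..#
.#######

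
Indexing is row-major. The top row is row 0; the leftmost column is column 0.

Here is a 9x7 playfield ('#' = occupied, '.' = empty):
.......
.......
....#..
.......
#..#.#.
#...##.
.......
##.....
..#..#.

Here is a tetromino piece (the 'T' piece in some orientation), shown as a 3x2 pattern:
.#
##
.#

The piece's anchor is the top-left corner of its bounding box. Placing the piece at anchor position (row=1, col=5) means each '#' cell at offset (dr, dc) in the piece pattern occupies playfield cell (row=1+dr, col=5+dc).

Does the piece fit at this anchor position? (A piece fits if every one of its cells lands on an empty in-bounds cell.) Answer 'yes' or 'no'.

Answer: yes

Derivation:
Check each piece cell at anchor (1, 5):
  offset (0,1) -> (1,6): empty -> OK
  offset (1,0) -> (2,5): empty -> OK
  offset (1,1) -> (2,6): empty -> OK
  offset (2,1) -> (3,6): empty -> OK
All cells valid: yes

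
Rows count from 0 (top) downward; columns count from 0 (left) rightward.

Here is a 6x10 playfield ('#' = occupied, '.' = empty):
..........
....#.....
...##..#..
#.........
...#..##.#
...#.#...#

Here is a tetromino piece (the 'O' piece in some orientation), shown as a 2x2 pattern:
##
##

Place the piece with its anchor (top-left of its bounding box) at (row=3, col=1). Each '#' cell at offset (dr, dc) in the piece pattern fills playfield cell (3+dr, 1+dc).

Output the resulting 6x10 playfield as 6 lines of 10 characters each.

Answer: ..........
....#.....
...##..#..
###.......
.###..##.#
...#.#...#

Derivation:
Fill (3+0,1+0) = (3,1)
Fill (3+0,1+1) = (3,2)
Fill (3+1,1+0) = (4,1)
Fill (3+1,1+1) = (4,2)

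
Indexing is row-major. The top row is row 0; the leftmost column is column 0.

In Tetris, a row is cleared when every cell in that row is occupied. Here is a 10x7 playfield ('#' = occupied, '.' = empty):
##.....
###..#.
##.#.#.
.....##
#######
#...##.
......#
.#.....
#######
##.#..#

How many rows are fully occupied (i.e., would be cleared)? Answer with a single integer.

Check each row:
  row 0: 5 empty cells -> not full
  row 1: 3 empty cells -> not full
  row 2: 3 empty cells -> not full
  row 3: 5 empty cells -> not full
  row 4: 0 empty cells -> FULL (clear)
  row 5: 4 empty cells -> not full
  row 6: 6 empty cells -> not full
  row 7: 6 empty cells -> not full
  row 8: 0 empty cells -> FULL (clear)
  row 9: 3 empty cells -> not full
Total rows cleared: 2

Answer: 2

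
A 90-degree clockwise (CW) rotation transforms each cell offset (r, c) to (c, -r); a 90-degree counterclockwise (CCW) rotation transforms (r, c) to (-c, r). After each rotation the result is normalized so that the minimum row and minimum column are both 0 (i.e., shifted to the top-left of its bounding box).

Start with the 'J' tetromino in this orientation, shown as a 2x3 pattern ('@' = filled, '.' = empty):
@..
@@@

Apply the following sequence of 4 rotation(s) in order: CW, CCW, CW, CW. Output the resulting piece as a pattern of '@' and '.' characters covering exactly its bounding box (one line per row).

Start:
@..
@@@
After rotation 1 (CW):
@@
@.
@.
After rotation 2 (CCW):
@..
@@@
After rotation 3 (CW):
@@
@.
@.
After rotation 4 (CW):
@@@
..@

Answer: @@@
..@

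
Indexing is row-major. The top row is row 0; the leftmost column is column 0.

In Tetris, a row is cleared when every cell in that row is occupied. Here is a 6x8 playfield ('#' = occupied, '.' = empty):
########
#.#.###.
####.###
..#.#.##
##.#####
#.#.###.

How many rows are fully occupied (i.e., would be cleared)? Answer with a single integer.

Answer: 1

Derivation:
Check each row:
  row 0: 0 empty cells -> FULL (clear)
  row 1: 3 empty cells -> not full
  row 2: 1 empty cell -> not full
  row 3: 4 empty cells -> not full
  row 4: 1 empty cell -> not full
  row 5: 3 empty cells -> not full
Total rows cleared: 1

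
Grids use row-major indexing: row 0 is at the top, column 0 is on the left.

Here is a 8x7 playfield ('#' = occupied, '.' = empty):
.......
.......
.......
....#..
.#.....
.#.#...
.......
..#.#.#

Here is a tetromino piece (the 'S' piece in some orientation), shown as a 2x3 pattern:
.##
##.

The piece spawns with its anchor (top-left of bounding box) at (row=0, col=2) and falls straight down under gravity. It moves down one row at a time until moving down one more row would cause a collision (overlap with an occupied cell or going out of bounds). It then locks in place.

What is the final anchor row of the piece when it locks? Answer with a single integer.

Answer: 2

Derivation:
Spawn at (row=0, col=2). Try each row:
  row 0: fits
  row 1: fits
  row 2: fits
  row 3: blocked -> lock at row 2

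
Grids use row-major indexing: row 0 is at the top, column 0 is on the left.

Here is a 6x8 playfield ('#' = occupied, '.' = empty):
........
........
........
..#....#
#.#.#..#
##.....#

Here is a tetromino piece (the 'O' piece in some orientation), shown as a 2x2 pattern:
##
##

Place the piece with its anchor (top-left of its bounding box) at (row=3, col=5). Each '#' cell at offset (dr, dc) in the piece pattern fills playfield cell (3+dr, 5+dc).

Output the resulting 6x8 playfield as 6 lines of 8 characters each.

Fill (3+0,5+0) = (3,5)
Fill (3+0,5+1) = (3,6)
Fill (3+1,5+0) = (4,5)
Fill (3+1,5+1) = (4,6)

Answer: ........
........
........
..#..###
#.#.####
##.....#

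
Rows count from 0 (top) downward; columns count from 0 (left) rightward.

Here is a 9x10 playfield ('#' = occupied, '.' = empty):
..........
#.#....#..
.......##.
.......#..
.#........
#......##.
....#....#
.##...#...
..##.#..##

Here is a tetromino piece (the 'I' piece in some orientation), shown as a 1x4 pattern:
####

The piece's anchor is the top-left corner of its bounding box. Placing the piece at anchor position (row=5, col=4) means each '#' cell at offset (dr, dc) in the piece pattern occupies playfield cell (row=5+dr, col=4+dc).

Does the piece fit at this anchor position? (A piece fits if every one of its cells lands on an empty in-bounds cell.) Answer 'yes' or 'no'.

Check each piece cell at anchor (5, 4):
  offset (0,0) -> (5,4): empty -> OK
  offset (0,1) -> (5,5): empty -> OK
  offset (0,2) -> (5,6): empty -> OK
  offset (0,3) -> (5,7): occupied ('#') -> FAIL
All cells valid: no

Answer: no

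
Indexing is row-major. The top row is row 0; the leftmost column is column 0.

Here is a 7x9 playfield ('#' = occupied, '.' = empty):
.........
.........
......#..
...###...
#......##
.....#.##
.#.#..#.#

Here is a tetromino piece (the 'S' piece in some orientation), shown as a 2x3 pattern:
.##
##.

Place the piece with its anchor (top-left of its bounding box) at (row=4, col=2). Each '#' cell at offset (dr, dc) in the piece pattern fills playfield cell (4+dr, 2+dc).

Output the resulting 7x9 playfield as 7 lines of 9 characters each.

Answer: .........
.........
......#..
...###...
#..##..##
..##.#.##
.#.#..#.#

Derivation:
Fill (4+0,2+1) = (4,3)
Fill (4+0,2+2) = (4,4)
Fill (4+1,2+0) = (5,2)
Fill (4+1,2+1) = (5,3)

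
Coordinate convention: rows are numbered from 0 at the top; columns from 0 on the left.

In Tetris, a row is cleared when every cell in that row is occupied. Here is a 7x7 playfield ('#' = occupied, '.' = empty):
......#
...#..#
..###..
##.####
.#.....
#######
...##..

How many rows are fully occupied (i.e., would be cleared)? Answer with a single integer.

Check each row:
  row 0: 6 empty cells -> not full
  row 1: 5 empty cells -> not full
  row 2: 4 empty cells -> not full
  row 3: 1 empty cell -> not full
  row 4: 6 empty cells -> not full
  row 5: 0 empty cells -> FULL (clear)
  row 6: 5 empty cells -> not full
Total rows cleared: 1

Answer: 1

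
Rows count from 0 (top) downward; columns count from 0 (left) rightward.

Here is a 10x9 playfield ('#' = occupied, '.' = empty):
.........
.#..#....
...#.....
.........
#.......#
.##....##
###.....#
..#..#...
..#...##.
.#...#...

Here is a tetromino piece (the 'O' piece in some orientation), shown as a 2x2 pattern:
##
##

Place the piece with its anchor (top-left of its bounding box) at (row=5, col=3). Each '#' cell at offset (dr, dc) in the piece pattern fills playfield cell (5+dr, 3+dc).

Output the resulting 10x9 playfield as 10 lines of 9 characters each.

Answer: .........
.#..#....
...#.....
.........
#.......#
.####..##
#####...#
..#..#...
..#...##.
.#...#...

Derivation:
Fill (5+0,3+0) = (5,3)
Fill (5+0,3+1) = (5,4)
Fill (5+1,3+0) = (6,3)
Fill (5+1,3+1) = (6,4)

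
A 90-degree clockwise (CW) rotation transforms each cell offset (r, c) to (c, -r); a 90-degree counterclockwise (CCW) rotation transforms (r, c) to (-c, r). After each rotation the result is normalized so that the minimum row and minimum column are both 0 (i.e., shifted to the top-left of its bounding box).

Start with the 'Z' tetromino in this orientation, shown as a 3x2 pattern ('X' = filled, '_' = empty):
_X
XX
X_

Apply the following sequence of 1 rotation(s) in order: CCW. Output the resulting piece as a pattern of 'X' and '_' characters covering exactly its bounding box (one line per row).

Start:
_X
XX
X_
After rotation 1 (CCW):
XX_
_XX

Answer: XX_
_XX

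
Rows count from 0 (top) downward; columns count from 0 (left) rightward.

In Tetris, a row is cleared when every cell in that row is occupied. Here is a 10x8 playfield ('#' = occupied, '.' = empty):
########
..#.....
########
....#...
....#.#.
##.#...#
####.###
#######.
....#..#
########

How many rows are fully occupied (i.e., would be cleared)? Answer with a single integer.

Answer: 3

Derivation:
Check each row:
  row 0: 0 empty cells -> FULL (clear)
  row 1: 7 empty cells -> not full
  row 2: 0 empty cells -> FULL (clear)
  row 3: 7 empty cells -> not full
  row 4: 6 empty cells -> not full
  row 5: 4 empty cells -> not full
  row 6: 1 empty cell -> not full
  row 7: 1 empty cell -> not full
  row 8: 6 empty cells -> not full
  row 9: 0 empty cells -> FULL (clear)
Total rows cleared: 3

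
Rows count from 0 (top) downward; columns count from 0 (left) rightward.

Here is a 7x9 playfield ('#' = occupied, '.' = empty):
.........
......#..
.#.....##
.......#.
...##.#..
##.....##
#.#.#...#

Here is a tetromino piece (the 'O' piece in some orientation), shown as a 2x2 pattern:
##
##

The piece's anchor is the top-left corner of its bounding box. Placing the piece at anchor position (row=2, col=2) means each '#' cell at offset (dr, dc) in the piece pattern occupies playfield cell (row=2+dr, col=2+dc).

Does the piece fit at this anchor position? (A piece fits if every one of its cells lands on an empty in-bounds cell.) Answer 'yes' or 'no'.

Check each piece cell at anchor (2, 2):
  offset (0,0) -> (2,2): empty -> OK
  offset (0,1) -> (2,3): empty -> OK
  offset (1,0) -> (3,2): empty -> OK
  offset (1,1) -> (3,3): empty -> OK
All cells valid: yes

Answer: yes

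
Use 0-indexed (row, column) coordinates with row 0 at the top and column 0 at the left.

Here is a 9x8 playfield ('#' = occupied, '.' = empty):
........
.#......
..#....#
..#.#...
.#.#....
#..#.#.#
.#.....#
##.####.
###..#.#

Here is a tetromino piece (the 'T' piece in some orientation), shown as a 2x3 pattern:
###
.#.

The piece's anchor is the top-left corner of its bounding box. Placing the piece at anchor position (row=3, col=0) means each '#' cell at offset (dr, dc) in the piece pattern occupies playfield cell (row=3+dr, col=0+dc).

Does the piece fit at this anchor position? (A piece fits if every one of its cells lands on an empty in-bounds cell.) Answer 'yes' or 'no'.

Check each piece cell at anchor (3, 0):
  offset (0,0) -> (3,0): empty -> OK
  offset (0,1) -> (3,1): empty -> OK
  offset (0,2) -> (3,2): occupied ('#') -> FAIL
  offset (1,1) -> (4,1): occupied ('#') -> FAIL
All cells valid: no

Answer: no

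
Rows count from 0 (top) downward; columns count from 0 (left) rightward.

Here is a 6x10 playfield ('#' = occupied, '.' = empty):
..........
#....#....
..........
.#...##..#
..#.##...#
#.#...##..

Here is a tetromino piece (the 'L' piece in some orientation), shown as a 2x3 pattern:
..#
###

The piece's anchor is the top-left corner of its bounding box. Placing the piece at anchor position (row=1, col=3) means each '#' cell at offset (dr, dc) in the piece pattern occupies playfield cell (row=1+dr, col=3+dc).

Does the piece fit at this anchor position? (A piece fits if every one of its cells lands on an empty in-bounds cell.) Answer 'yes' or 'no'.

Check each piece cell at anchor (1, 3):
  offset (0,2) -> (1,5): occupied ('#') -> FAIL
  offset (1,0) -> (2,3): empty -> OK
  offset (1,1) -> (2,4): empty -> OK
  offset (1,2) -> (2,5): empty -> OK
All cells valid: no

Answer: no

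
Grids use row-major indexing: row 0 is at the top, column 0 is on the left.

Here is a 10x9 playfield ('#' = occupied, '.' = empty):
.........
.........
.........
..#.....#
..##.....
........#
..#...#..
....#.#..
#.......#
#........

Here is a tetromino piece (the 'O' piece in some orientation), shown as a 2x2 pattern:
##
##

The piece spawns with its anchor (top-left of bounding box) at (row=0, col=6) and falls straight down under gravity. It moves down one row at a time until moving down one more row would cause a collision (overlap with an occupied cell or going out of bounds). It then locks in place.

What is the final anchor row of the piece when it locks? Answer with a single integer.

Spawn at (row=0, col=6). Try each row:
  row 0: fits
  row 1: fits
  row 2: fits
  row 3: fits
  row 4: fits
  row 5: blocked -> lock at row 4

Answer: 4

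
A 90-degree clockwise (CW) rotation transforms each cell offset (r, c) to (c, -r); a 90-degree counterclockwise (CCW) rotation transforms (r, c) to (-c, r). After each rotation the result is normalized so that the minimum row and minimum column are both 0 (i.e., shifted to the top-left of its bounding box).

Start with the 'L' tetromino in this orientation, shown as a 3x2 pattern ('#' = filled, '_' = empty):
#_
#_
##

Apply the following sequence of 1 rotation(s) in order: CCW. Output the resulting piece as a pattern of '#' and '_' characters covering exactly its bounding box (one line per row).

Answer: __#
###

Derivation:
Start:
#_
#_
##
After rotation 1 (CCW):
__#
###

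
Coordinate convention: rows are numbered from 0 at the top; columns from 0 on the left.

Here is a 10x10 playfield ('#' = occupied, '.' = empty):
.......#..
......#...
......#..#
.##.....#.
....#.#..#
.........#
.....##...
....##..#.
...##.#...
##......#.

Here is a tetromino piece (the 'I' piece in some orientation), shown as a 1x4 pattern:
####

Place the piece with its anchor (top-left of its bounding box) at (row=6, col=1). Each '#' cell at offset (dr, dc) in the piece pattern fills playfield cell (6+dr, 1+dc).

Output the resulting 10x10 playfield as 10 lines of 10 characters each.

Fill (6+0,1+0) = (6,1)
Fill (6+0,1+1) = (6,2)
Fill (6+0,1+2) = (6,3)
Fill (6+0,1+3) = (6,4)

Answer: .......#..
......#...
......#..#
.##.....#.
....#.#..#
.........#
.######...
....##..#.
...##.#...
##......#.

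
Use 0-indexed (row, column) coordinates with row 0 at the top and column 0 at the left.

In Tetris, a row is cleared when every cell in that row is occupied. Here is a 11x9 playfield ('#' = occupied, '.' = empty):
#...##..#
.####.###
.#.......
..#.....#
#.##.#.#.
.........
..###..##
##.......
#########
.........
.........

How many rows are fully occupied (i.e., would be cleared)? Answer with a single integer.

Answer: 1

Derivation:
Check each row:
  row 0: 5 empty cells -> not full
  row 1: 2 empty cells -> not full
  row 2: 8 empty cells -> not full
  row 3: 7 empty cells -> not full
  row 4: 4 empty cells -> not full
  row 5: 9 empty cells -> not full
  row 6: 4 empty cells -> not full
  row 7: 7 empty cells -> not full
  row 8: 0 empty cells -> FULL (clear)
  row 9: 9 empty cells -> not full
  row 10: 9 empty cells -> not full
Total rows cleared: 1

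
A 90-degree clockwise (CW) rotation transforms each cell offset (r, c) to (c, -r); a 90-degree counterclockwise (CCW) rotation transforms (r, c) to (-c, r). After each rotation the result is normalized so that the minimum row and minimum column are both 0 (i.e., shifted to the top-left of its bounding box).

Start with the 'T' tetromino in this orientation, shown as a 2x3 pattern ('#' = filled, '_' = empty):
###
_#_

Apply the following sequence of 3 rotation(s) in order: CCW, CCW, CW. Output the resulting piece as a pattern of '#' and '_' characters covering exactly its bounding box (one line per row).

Start:
###
_#_
After rotation 1 (CCW):
#_
##
#_
After rotation 2 (CCW):
_#_
###
After rotation 3 (CW):
#_
##
#_

Answer: #_
##
#_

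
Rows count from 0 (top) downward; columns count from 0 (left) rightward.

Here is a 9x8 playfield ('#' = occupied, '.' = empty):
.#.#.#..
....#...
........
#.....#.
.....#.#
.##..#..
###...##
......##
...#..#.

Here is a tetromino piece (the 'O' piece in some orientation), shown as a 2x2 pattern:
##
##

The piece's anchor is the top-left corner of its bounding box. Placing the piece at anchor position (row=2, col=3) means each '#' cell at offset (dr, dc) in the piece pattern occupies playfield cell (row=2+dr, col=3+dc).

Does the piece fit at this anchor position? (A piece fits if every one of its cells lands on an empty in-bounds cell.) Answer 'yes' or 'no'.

Answer: yes

Derivation:
Check each piece cell at anchor (2, 3):
  offset (0,0) -> (2,3): empty -> OK
  offset (0,1) -> (2,4): empty -> OK
  offset (1,0) -> (3,3): empty -> OK
  offset (1,1) -> (3,4): empty -> OK
All cells valid: yes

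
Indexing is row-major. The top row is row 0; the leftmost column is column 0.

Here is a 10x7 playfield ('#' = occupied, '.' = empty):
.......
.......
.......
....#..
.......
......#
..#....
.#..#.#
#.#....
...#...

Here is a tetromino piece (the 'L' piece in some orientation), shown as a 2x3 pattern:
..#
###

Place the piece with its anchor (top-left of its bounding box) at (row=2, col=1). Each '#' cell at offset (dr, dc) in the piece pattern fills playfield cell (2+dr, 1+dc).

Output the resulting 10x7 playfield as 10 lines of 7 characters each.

Answer: .......
.......
...#...
.####..
.......
......#
..#....
.#..#.#
#.#....
...#...

Derivation:
Fill (2+0,1+2) = (2,3)
Fill (2+1,1+0) = (3,1)
Fill (2+1,1+1) = (3,2)
Fill (2+1,1+2) = (3,3)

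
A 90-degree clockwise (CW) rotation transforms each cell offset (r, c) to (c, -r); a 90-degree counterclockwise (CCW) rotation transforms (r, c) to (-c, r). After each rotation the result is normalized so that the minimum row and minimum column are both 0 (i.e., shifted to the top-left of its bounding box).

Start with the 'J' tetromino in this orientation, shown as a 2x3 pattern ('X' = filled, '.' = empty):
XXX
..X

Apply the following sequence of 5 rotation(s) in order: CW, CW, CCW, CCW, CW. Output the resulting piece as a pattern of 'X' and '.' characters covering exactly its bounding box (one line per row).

Answer: .X
.X
XX

Derivation:
Start:
XXX
..X
After rotation 1 (CW):
.X
.X
XX
After rotation 2 (CW):
X..
XXX
After rotation 3 (CCW):
.X
.X
XX
After rotation 4 (CCW):
XXX
..X
After rotation 5 (CW):
.X
.X
XX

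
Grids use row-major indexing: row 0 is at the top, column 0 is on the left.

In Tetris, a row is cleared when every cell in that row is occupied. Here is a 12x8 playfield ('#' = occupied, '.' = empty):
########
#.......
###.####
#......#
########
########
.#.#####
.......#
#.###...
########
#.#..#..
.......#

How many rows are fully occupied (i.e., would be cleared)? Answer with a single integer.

Answer: 4

Derivation:
Check each row:
  row 0: 0 empty cells -> FULL (clear)
  row 1: 7 empty cells -> not full
  row 2: 1 empty cell -> not full
  row 3: 6 empty cells -> not full
  row 4: 0 empty cells -> FULL (clear)
  row 5: 0 empty cells -> FULL (clear)
  row 6: 2 empty cells -> not full
  row 7: 7 empty cells -> not full
  row 8: 4 empty cells -> not full
  row 9: 0 empty cells -> FULL (clear)
  row 10: 5 empty cells -> not full
  row 11: 7 empty cells -> not full
Total rows cleared: 4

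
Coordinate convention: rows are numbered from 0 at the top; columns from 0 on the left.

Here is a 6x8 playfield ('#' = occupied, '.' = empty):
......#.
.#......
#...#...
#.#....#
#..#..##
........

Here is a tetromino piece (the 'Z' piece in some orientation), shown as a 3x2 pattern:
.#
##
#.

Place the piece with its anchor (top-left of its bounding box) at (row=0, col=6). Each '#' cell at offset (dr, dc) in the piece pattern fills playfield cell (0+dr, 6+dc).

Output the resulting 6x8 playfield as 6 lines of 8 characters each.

Fill (0+0,6+1) = (0,7)
Fill (0+1,6+0) = (1,6)
Fill (0+1,6+1) = (1,7)
Fill (0+2,6+0) = (2,6)

Answer: ......##
.#....##
#...#.#.
#.#....#
#..#..##
........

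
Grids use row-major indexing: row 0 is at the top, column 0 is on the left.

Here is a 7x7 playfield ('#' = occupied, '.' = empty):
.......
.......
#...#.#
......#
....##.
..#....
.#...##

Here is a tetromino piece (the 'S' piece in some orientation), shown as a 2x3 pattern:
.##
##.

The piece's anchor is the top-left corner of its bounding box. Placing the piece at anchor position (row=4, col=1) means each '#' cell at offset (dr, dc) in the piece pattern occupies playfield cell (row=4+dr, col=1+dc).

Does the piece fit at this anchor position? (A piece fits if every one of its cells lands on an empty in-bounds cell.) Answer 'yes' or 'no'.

Check each piece cell at anchor (4, 1):
  offset (0,1) -> (4,2): empty -> OK
  offset (0,2) -> (4,3): empty -> OK
  offset (1,0) -> (5,1): empty -> OK
  offset (1,1) -> (5,2): occupied ('#') -> FAIL
All cells valid: no

Answer: no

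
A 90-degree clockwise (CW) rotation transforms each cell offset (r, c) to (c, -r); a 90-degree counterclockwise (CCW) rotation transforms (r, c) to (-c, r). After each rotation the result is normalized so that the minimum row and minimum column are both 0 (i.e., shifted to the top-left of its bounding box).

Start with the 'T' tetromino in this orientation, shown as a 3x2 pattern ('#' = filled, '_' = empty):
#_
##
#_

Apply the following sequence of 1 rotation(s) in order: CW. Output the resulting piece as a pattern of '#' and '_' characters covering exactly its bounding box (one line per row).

Start:
#_
##
#_
After rotation 1 (CW):
###
_#_

Answer: ###
_#_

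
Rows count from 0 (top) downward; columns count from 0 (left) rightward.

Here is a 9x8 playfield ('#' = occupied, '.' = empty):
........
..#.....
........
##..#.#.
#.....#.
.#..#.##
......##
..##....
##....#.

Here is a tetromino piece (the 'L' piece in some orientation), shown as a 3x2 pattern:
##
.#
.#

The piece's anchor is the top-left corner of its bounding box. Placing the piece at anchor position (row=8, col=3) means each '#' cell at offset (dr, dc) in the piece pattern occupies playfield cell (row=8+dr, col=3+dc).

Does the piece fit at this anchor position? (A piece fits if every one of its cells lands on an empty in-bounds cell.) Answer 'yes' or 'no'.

Answer: no

Derivation:
Check each piece cell at anchor (8, 3):
  offset (0,0) -> (8,3): empty -> OK
  offset (0,1) -> (8,4): empty -> OK
  offset (1,1) -> (9,4): out of bounds -> FAIL
  offset (2,1) -> (10,4): out of bounds -> FAIL
All cells valid: no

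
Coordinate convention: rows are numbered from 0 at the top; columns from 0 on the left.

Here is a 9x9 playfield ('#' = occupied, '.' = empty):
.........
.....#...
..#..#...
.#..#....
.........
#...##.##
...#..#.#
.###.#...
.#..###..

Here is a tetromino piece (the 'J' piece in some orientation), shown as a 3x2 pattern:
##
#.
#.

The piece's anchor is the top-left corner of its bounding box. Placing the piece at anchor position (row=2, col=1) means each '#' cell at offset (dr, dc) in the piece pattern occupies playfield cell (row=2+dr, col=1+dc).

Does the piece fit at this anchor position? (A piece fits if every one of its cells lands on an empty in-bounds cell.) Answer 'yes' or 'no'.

Answer: no

Derivation:
Check each piece cell at anchor (2, 1):
  offset (0,0) -> (2,1): empty -> OK
  offset (0,1) -> (2,2): occupied ('#') -> FAIL
  offset (1,0) -> (3,1): occupied ('#') -> FAIL
  offset (2,0) -> (4,1): empty -> OK
All cells valid: no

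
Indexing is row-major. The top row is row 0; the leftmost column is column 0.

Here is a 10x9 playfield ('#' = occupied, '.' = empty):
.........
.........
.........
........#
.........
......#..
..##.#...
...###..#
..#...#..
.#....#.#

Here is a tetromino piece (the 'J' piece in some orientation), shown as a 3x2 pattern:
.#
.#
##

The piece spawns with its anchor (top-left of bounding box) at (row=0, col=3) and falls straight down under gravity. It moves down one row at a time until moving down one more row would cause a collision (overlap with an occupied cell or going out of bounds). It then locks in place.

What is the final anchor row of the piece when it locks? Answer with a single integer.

Answer: 3

Derivation:
Spawn at (row=0, col=3). Try each row:
  row 0: fits
  row 1: fits
  row 2: fits
  row 3: fits
  row 4: blocked -> lock at row 3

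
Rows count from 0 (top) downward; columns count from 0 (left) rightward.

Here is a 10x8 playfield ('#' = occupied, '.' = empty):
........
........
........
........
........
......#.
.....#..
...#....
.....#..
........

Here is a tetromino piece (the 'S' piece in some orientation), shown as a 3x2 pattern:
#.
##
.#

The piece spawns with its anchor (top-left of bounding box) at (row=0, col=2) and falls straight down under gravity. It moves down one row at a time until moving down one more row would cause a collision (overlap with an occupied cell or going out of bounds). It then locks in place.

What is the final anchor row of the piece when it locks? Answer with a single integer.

Answer: 4

Derivation:
Spawn at (row=0, col=2). Try each row:
  row 0: fits
  row 1: fits
  row 2: fits
  row 3: fits
  row 4: fits
  row 5: blocked -> lock at row 4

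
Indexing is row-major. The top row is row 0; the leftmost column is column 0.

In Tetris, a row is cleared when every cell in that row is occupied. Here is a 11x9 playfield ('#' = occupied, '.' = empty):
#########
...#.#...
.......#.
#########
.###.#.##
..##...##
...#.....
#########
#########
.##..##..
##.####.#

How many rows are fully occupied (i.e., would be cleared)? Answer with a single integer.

Check each row:
  row 0: 0 empty cells -> FULL (clear)
  row 1: 7 empty cells -> not full
  row 2: 8 empty cells -> not full
  row 3: 0 empty cells -> FULL (clear)
  row 4: 3 empty cells -> not full
  row 5: 5 empty cells -> not full
  row 6: 8 empty cells -> not full
  row 7: 0 empty cells -> FULL (clear)
  row 8: 0 empty cells -> FULL (clear)
  row 9: 5 empty cells -> not full
  row 10: 2 empty cells -> not full
Total rows cleared: 4

Answer: 4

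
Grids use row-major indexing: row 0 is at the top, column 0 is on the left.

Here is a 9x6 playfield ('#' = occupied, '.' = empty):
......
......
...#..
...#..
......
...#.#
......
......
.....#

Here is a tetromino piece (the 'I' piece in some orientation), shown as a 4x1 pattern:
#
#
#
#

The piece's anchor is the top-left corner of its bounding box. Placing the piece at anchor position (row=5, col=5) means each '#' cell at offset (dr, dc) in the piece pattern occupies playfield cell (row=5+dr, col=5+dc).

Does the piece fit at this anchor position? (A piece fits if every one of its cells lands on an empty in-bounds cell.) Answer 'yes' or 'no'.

Check each piece cell at anchor (5, 5):
  offset (0,0) -> (5,5): occupied ('#') -> FAIL
  offset (1,0) -> (6,5): empty -> OK
  offset (2,0) -> (7,5): empty -> OK
  offset (3,0) -> (8,5): occupied ('#') -> FAIL
All cells valid: no

Answer: no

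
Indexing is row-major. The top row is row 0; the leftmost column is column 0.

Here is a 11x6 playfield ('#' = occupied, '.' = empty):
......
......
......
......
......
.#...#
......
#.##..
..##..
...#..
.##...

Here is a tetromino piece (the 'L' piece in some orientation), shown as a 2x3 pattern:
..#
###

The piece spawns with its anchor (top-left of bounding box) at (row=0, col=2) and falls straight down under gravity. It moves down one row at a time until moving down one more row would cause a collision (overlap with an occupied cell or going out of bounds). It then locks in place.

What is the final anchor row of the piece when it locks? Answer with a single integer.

Spawn at (row=0, col=2). Try each row:
  row 0: fits
  row 1: fits
  row 2: fits
  row 3: fits
  row 4: fits
  row 5: fits
  row 6: blocked -> lock at row 5

Answer: 5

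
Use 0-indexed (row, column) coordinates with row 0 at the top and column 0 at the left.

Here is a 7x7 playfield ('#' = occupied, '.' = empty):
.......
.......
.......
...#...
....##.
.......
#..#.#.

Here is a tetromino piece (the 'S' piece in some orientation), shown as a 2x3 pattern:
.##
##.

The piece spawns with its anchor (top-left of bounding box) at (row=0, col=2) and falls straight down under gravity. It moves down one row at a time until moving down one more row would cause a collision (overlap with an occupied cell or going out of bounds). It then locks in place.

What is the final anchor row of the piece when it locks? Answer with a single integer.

Spawn at (row=0, col=2). Try each row:
  row 0: fits
  row 1: fits
  row 2: blocked -> lock at row 1

Answer: 1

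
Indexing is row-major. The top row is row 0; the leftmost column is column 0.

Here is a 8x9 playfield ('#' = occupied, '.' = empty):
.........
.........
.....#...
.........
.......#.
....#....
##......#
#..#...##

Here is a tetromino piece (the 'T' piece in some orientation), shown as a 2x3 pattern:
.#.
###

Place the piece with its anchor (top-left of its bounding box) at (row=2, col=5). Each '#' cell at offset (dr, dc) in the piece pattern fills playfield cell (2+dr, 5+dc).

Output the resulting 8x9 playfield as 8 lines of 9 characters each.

Fill (2+0,5+1) = (2,6)
Fill (2+1,5+0) = (3,5)
Fill (2+1,5+1) = (3,6)
Fill (2+1,5+2) = (3,7)

Answer: .........
.........
.....##..
.....###.
.......#.
....#....
##......#
#..#...##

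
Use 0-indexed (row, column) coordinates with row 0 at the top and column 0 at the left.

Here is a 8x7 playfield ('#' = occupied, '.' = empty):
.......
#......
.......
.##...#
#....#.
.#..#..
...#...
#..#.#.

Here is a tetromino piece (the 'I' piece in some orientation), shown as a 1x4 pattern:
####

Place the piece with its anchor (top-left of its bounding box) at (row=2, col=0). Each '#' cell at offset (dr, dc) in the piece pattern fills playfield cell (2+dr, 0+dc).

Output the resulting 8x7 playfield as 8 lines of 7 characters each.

Fill (2+0,0+0) = (2,0)
Fill (2+0,0+1) = (2,1)
Fill (2+0,0+2) = (2,2)
Fill (2+0,0+3) = (2,3)

Answer: .......
#......
####...
.##...#
#....#.
.#..#..
...#...
#..#.#.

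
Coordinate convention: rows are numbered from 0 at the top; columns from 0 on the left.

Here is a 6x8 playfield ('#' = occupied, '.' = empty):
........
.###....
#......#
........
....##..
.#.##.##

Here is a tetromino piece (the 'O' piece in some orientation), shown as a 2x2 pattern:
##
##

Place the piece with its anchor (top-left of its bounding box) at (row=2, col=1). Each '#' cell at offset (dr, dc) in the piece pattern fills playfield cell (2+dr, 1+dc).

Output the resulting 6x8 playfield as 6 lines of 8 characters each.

Fill (2+0,1+0) = (2,1)
Fill (2+0,1+1) = (2,2)
Fill (2+1,1+0) = (3,1)
Fill (2+1,1+1) = (3,2)

Answer: ........
.###....
###....#
.##.....
....##..
.#.##.##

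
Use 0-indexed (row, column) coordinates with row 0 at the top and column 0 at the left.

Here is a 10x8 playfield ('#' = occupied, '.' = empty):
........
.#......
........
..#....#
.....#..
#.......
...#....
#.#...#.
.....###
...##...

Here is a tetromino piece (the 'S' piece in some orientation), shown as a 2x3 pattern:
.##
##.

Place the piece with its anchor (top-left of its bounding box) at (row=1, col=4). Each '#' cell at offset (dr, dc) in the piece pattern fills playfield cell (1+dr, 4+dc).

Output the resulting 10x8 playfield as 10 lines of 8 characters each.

Fill (1+0,4+1) = (1,5)
Fill (1+0,4+2) = (1,6)
Fill (1+1,4+0) = (2,4)
Fill (1+1,4+1) = (2,5)

Answer: ........
.#...##.
....##..
..#....#
.....#..
#.......
...#....
#.#...#.
.....###
...##...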